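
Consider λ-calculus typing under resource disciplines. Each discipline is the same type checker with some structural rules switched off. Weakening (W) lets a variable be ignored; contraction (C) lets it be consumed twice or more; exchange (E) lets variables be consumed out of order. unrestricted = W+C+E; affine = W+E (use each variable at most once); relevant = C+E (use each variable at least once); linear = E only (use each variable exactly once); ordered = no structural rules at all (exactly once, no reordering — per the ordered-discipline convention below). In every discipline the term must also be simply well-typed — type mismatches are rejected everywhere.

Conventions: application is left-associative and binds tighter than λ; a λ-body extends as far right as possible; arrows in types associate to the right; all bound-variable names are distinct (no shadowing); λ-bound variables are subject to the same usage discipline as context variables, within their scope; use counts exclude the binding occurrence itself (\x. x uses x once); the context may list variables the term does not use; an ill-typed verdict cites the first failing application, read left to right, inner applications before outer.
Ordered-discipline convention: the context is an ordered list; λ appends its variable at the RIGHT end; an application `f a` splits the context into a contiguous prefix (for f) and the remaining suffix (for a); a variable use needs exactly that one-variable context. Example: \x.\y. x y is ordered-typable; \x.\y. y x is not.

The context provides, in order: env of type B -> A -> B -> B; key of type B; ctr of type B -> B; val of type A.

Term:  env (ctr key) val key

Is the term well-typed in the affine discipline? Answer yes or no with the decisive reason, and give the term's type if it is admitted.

no — needs contraction — key ×2
usage: env: 1; key: 2; ctr: 1; val: 1
uses in reading order: env, ctr, key, val, key
typing: well-typed — term : B
across the five disciplines: ordered ✗; linear ✗; affine ✗; relevant ✓; unrestricted ✓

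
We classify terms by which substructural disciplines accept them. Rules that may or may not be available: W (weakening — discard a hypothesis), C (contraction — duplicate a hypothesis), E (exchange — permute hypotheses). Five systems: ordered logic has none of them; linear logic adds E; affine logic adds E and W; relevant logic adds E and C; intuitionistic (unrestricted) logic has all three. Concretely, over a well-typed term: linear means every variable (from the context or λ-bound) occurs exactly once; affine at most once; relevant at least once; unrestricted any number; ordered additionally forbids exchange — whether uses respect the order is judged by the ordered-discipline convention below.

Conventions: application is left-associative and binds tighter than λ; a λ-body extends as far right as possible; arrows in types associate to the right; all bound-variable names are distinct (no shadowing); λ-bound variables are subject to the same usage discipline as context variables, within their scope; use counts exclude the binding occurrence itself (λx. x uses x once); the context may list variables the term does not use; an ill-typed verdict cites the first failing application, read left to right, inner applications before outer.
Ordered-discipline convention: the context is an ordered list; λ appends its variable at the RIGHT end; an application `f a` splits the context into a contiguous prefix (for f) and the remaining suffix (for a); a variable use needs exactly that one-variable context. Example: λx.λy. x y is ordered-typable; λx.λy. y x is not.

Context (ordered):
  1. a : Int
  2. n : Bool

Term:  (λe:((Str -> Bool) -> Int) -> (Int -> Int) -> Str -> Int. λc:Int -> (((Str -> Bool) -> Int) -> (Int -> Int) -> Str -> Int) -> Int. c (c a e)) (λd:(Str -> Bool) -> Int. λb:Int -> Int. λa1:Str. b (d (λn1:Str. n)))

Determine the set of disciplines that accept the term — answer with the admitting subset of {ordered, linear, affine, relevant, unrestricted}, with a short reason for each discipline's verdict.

admitted by: unrestricted
variable uses: a: 1, n: 1, e (bound): 1, c (bound): 2, d (bound): 1, b (bound): 1, a1 (bound): 0, n1 (bound): 0
order of uses: c, c, a, e, b, d, n
typing: well-typed — term : (Int -> (((Str -> Bool) -> Int) -> (Int -> Int) -> Str -> Int) -> Int) -> (((Str -> Bool) -> Int) -> (Int -> Int) -> Str -> Int) -> Int
ordered: ✗, needs contraction — c ×2; unused: a1, n1 — weakening required
linear: ✗, needs contraction — c ×2; unused: a1, n1 — weakening required
affine: ✗, needs contraction — c ×2
relevant: ✗, unused: a1, n1 — weakening required
unrestricted: ✓, well-typed at (Int -> (((Str -> Bool) -> Int) -> (Int -> Int) -> Str -> Int) -> Int) -> (((Str -> Bool) -> Int) -> (Int -> Int) -> Str -> Int) -> Int; no restrictions here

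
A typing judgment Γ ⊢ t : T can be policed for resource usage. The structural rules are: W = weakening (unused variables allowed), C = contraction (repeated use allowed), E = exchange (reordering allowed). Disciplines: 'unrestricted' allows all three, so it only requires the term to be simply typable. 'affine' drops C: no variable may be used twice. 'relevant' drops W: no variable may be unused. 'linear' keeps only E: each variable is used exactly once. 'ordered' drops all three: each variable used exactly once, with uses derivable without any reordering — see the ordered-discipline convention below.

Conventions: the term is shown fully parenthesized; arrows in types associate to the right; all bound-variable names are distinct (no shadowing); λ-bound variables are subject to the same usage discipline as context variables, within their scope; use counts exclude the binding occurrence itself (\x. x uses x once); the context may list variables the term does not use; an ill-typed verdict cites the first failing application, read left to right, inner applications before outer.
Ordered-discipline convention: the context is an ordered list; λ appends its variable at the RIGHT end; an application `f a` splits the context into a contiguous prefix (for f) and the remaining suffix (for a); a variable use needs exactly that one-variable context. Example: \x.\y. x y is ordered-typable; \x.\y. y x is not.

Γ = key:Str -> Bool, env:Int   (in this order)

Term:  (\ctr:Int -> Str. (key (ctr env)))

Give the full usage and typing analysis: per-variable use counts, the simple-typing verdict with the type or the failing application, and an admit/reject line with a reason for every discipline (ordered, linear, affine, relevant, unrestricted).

variable uses: key: 1; env: 1; ctr (λ-bound): 1
order of uses: key, ctr, env
typing: the term checks, with type (Int -> Str) -> Bool
ordered: ✗ — use order key, ctr, env needs exchange
linear: ✓ — single use per variable (key, env, ctr)
affine: ✓ — key, env, ctr: no repeats, contraction unneeded
relevant: ✓ — none of key, env, ctr goes unused
unrestricted: ✓ — simply typable at (Int -> Str) -> Bool; W, C, E all held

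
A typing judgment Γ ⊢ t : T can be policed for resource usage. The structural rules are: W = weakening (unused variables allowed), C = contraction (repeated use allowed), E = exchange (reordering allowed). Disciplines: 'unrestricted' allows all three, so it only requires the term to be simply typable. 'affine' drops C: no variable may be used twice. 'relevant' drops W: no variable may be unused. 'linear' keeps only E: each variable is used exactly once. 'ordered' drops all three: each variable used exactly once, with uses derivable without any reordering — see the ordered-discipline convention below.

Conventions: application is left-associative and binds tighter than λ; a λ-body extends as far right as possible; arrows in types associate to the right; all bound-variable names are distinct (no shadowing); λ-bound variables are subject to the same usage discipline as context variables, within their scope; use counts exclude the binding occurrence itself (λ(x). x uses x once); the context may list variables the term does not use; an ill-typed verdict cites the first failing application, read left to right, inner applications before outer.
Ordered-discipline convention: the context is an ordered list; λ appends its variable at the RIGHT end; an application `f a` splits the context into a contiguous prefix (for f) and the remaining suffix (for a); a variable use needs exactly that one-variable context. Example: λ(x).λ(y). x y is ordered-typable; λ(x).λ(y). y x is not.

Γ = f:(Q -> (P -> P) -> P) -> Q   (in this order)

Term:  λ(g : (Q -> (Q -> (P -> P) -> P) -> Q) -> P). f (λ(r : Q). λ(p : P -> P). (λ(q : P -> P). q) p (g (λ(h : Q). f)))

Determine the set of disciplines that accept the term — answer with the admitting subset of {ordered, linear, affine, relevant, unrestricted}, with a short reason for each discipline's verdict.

accepted by: unrestricted
use counts: f=2, g [bound]=1, r [bound]=0, p [bound]=1, q [bound]=1, h [bound]=0
uses in reading order: f, q, p, g, f
typing: well-typed at ((Q -> (Q -> (P -> P) -> P) -> Q) -> P) -> Q
ordered: ✗ — needs contraction — f ×2; needs weakening: r, h unused
linear: ✗ — needs contraction — f ×2; needs weakening: r, h unused
affine: ✗ — needs contraction — f ×2
relevant: ✗ — needs weakening: r, h unused
unrestricted: ✓ — well-typed at ((Q -> (Q -> (P -> P) -> P) -> Q) -> P) -> Q; no restrictions here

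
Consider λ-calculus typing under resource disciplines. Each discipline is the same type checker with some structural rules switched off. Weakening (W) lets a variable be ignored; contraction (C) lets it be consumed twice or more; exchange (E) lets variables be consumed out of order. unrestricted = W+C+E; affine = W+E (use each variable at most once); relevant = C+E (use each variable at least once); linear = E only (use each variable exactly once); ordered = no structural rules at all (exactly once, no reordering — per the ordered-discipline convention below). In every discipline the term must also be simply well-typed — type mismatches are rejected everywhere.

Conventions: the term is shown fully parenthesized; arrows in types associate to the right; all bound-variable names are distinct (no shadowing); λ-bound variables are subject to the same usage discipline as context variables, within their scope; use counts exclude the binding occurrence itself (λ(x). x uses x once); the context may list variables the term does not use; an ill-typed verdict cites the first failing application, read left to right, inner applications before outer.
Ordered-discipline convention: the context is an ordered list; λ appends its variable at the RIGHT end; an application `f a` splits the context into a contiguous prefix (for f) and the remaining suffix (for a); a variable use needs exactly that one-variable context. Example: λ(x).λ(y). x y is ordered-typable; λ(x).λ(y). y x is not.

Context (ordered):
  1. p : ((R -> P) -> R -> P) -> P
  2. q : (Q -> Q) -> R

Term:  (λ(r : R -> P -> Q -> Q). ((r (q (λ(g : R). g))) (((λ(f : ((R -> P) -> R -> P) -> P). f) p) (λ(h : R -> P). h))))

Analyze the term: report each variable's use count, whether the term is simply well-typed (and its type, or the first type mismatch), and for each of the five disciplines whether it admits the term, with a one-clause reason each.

usage: p: 1×, q: 1×, r (λ-bound): 1×, g (λ-bound): 1×, f (λ-bound): 1×, h (λ-bound): 1×
uses in reading order: r, q, g, f, p, h
typing: ill-typed: argument of type R -> R where Q -> Q is required
ordered: ✗ — fails simple typing
linear: ✗ — a type mismatch blocks all five
affine: ✗ — the type mismatch rejects it
relevant: ✗ — not simply typable
unrestricted: ✗ — fails simple typing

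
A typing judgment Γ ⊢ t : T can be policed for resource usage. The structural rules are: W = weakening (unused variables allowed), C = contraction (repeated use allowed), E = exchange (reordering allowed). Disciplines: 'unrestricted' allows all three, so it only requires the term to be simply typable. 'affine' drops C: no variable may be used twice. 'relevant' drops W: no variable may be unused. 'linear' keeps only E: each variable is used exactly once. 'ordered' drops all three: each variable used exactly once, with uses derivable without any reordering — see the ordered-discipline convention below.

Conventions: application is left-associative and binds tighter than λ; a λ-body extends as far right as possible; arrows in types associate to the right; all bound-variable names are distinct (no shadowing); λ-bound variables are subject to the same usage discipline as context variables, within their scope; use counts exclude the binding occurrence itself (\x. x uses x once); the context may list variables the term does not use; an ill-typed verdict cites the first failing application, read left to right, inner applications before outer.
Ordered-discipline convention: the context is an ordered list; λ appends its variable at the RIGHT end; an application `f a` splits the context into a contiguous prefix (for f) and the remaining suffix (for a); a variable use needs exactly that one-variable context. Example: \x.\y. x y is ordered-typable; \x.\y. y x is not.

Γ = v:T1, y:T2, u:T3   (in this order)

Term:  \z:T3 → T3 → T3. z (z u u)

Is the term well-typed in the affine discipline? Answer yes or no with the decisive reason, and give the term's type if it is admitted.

no — uses contraction: u ×2, z ×2
variable uses: v: 0, y: 0, u: 2, z [bound]: 2
use order (left to right): z, z, u, u
typing: well-typed at (T3 → T3 → T3) → T3 → T3
all disciplines: ordered ✗ · linear ✗ · affine ✗ · relevant ✗ · unrestricted ✓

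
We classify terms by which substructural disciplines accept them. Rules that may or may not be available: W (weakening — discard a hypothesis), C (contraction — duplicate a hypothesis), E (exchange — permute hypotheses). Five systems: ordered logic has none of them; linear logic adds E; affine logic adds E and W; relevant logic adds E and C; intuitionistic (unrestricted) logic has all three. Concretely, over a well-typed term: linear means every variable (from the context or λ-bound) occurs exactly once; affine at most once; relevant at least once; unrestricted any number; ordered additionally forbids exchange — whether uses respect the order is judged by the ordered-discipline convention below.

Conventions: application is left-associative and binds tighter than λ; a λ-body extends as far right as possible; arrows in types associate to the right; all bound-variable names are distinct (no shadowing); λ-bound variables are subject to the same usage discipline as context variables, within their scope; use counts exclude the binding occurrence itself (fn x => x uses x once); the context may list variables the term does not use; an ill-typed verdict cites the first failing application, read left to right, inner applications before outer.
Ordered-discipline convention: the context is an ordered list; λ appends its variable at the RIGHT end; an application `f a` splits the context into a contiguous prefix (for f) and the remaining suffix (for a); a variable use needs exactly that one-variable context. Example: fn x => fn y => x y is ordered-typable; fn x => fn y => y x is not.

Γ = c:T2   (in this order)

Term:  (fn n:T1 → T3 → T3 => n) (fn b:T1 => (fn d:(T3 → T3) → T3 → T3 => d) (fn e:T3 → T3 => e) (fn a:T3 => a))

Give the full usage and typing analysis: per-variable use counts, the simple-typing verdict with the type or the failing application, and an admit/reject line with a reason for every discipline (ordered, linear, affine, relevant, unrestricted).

use counts: c ×0; n [bound] ×1; b [bound] ×0; d [bound] ×1; e [bound] ×1; a [bound] ×1
use order (left to right): n, d, e, a
typing: well-typed — term : T1 → T3 → T3
ordered ✗ (c, b left unused)
linear ✗ (c, b left unused)
affine ✓ (none of c, n, b, d, e, a used more than once)
relevant ✗ (c, b left unused)
unrestricted ✓ (typability at T1 → T3 → T3 is all that's needed)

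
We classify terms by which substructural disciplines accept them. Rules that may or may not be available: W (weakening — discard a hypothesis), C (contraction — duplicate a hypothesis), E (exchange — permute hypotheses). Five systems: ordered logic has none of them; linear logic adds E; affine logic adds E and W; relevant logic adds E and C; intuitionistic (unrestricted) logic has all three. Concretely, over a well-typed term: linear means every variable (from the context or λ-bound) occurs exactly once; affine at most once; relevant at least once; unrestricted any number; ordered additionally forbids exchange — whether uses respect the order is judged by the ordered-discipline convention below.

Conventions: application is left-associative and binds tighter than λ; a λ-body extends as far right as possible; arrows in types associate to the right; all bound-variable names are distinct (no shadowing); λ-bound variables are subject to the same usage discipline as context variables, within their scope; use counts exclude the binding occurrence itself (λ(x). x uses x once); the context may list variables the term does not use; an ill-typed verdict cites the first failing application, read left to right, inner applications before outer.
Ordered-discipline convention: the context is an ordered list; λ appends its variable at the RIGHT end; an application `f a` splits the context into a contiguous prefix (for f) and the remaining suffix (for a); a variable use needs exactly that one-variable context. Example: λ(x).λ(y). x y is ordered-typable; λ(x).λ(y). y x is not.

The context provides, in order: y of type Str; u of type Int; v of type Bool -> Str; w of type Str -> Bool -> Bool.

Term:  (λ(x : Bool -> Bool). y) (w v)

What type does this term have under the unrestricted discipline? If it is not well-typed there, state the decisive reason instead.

not well-typed under unrestricted — not simply typable
usage: y: 1; u: 0; v: 1; w: 1; x (bound): 0
uses in reading order: y, w, v
typing: ill-typed: a function awaiting Str gets Bool -> Str
across the five disciplines: ordered ✗ | linear ✗ | affine ✗ | relevant ✗ | unrestricted ✗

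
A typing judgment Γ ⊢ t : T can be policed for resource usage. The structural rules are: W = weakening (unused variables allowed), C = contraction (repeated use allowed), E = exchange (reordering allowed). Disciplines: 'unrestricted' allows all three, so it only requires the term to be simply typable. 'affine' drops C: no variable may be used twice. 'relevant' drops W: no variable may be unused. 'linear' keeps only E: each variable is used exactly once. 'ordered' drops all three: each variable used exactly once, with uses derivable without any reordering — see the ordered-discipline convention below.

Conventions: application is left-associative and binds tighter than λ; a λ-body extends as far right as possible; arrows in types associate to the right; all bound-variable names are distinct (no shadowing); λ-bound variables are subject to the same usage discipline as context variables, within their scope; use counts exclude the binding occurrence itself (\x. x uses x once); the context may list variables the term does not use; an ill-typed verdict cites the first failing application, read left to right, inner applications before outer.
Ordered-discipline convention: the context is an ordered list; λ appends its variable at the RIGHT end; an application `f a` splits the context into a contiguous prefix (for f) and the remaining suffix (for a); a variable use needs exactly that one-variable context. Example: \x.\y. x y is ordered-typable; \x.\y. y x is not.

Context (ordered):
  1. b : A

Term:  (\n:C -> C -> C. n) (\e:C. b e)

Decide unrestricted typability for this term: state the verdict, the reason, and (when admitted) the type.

no — fails simple typing
usage: b: 1; n [bound]: 1; e [bound]: 1
use order (left to right): n, b, e
typing: ill-typed: non-function type A applied to an argument
all disciplines: ordered ✗, linear ✗, affine ✗, relevant ✗, unrestricted ✗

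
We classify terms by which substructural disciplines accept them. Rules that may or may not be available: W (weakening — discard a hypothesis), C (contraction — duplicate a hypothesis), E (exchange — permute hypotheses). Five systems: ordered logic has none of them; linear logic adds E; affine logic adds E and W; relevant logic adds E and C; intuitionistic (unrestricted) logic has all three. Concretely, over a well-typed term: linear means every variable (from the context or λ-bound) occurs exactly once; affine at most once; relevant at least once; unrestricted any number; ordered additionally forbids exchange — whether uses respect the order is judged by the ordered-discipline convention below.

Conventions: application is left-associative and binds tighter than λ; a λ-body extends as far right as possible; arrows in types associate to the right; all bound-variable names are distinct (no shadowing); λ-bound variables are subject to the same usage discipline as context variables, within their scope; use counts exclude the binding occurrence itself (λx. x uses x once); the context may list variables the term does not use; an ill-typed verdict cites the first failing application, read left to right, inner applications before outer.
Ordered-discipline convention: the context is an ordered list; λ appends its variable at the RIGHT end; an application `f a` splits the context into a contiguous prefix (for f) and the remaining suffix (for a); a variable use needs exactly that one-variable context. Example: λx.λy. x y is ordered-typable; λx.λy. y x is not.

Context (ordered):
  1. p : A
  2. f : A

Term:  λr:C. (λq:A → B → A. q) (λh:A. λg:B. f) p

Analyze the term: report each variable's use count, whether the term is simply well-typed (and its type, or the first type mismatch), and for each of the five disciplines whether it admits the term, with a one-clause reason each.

use counts: p: 1×; f: 1×; r (λ-bound): 0×; q (λ-bound): 1×; h (λ-bound): 0×; g (λ-bound): 0×
uses in reading order: q, f, p
typing: ✓ — C → B → A
ordered: ✗ — r, h, g never used (weakening)
linear: ✗ — r, h, g never used (weakening)
affine: ✓ — none of p, f, r, q, h, g used more than once
relevant: ✗ — r, h, g never used (weakening)
unrestricted: ✓ — well-typed at C → B → A; no restrictions here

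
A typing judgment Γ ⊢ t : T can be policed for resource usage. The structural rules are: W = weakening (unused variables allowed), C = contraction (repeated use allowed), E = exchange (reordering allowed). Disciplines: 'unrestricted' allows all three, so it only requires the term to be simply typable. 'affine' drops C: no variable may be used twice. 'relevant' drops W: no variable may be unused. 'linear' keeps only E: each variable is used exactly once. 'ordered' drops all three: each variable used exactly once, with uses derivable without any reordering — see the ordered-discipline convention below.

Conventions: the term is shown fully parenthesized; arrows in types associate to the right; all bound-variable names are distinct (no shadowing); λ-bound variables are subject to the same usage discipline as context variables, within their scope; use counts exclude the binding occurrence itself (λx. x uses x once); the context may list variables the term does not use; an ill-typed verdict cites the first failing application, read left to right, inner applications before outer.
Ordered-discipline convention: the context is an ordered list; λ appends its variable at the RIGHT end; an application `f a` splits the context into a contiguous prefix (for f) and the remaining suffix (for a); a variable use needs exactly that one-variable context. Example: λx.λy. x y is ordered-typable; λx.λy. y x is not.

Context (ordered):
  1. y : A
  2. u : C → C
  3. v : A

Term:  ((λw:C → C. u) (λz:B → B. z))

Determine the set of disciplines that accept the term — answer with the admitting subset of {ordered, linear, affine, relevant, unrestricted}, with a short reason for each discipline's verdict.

admitted by: none
usage: y: 0×; u: 1×; v: 0×; w [bound]: 0×; z [bound]: 1×
use order (left to right): u, z
typing: ill-typed: argument of type (B → B) → B → B where C → C is required
ordered: ✗, not simply typable
linear: ✗, fails simple typing
affine: ✗, a type mismatch blocks all five
relevant: ✗, the type mismatch rejects it
unrestricted: ✗, not simply typable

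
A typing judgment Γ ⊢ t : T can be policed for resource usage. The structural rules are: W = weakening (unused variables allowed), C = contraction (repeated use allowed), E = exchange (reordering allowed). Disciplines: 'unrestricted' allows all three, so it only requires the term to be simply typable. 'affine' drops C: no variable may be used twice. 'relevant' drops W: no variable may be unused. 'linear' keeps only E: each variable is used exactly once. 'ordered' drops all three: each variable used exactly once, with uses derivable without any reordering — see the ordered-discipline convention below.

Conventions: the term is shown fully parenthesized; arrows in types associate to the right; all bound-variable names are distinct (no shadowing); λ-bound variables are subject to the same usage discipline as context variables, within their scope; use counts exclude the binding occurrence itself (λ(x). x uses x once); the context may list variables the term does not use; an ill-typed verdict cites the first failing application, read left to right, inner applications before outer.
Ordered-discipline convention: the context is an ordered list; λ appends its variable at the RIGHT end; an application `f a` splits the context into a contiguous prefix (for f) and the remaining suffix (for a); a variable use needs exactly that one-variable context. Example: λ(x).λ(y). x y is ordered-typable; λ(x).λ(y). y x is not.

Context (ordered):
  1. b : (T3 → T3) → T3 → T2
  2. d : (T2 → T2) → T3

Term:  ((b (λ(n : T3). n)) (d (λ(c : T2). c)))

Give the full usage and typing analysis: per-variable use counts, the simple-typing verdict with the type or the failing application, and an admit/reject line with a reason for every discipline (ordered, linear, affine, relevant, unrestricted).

variable uses: b ×1; d ×1; n (λ-bound) ×1; c (λ-bound) ×1
order of uses: b, n, d, c
typing: the term checks, with type T2
ordered: ✓ — one use each (b, d, n, c); ordered split holds
linear: ✓ — b, d, n, c: one use apiece
affine: ✓ — b, d, n, c: no repeats, contraction unneeded
relevant: ✓ — none of b, d, n, c goes unused
unrestricted: ✓ — well-typed at T2; no restrictions here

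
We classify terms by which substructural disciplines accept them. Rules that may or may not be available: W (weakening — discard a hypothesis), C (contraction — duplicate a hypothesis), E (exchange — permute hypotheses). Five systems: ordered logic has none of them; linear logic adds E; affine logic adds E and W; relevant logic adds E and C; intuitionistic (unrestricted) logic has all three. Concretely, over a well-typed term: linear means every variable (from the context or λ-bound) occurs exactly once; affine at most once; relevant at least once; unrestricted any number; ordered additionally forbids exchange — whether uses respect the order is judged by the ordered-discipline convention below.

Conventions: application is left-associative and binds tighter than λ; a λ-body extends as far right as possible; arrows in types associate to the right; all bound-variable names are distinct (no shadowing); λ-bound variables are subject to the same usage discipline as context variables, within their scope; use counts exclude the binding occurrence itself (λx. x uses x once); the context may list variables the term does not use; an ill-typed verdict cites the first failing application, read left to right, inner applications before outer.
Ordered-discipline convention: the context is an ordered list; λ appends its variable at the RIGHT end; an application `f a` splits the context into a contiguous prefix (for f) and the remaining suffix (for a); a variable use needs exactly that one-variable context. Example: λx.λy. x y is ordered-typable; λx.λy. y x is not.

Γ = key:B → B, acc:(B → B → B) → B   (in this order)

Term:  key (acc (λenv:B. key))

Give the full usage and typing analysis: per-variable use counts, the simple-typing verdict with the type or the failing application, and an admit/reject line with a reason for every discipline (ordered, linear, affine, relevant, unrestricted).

use counts: key=2, acc=1, env (λ-bound)=0
uses in reading order: key, acc, key
typing: ✓ — B
ordered ✗ (needs contraction — key ×2; unused: env — weakening required)
linear ✗ (needs contraction — key ×2; unused: env — weakening required)
affine ✗ (needs contraction — key ×2)
relevant ✗ (unused: env — weakening required)
unrestricted ✓ (typability at B is all that's needed)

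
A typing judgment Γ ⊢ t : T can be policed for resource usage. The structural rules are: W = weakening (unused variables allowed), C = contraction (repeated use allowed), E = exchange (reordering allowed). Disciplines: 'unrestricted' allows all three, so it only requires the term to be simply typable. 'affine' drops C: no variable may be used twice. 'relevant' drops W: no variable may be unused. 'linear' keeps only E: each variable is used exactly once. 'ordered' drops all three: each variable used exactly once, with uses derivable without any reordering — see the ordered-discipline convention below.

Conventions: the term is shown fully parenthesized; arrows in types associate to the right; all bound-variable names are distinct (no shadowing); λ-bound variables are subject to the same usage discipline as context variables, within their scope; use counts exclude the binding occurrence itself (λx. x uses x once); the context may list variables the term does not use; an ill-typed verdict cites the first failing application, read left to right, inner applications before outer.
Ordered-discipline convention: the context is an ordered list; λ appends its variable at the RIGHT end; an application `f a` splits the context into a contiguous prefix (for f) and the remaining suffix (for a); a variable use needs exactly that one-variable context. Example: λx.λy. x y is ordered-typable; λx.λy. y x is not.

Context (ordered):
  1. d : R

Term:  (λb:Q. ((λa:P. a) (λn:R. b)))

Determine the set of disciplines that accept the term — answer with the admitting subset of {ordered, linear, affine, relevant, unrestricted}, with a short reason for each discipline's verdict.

accepted by: none
variable uses: d: 0×, b [bound]: 1×, a [bound]: 1×, n [bound]: 0×
use order (left to right): a, b
typing: ill-typed: argument of type R -> Q where P is required
ordered ✗ (fails simple typing)
linear ✗ (a type mismatch blocks all five)
affine ✗ (the type mismatch rejects it)
relevant ✗ (not simply typable)
unrestricted ✗ (fails simple typing)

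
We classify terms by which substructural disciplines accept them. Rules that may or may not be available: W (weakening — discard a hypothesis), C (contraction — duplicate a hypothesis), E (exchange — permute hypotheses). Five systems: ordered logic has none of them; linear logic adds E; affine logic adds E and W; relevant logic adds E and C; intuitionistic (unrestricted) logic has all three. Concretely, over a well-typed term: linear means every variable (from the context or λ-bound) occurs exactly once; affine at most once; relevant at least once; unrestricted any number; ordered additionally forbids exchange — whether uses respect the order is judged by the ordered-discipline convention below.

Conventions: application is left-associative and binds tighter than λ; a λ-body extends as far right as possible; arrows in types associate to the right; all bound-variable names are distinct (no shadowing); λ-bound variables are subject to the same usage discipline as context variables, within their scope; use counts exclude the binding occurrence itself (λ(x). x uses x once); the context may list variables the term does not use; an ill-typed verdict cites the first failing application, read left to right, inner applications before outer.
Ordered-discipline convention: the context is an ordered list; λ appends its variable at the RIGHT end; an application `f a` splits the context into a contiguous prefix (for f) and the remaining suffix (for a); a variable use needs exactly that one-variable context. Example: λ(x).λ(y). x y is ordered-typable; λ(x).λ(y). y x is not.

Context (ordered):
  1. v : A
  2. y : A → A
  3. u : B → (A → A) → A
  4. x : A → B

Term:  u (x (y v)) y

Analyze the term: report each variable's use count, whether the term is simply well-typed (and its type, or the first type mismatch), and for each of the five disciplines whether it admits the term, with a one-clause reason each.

use counts: v: 1×, y: 2×, u: 1×, x: 1×
use order (left to right): u, x, y, v, y
typing: the term checks, with type A
ordered: ✗ — repeated use of y ×2
linear: ✗ — repeated use of y ×2
affine: ✗ — repeated use of y ×2
relevant: ✓ — every one of v, y, u, x appears
unrestricted: ✓ — type-checks (A) and nothing is barred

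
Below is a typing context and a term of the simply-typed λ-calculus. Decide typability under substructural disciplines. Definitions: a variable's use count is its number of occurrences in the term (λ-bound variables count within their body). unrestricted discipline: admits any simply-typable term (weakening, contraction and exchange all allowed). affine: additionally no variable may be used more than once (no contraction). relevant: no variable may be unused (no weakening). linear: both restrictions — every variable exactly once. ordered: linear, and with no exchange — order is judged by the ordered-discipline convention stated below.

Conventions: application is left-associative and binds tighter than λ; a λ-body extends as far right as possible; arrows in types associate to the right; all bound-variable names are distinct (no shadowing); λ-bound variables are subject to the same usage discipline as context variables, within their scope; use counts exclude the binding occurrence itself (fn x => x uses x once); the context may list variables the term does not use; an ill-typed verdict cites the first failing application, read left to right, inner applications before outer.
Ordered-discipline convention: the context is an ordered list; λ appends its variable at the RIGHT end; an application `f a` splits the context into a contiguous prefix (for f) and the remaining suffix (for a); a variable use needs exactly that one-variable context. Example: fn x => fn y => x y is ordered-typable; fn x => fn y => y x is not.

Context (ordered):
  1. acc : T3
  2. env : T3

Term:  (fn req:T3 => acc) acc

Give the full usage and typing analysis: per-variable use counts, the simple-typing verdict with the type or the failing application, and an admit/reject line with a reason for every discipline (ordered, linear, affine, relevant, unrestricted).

variable uses: acc: 2×; env: 0×; req (bound): 0×
use order (left to right): acc, acc
typing: well-typed at T3
ordered ✗ (needs contraction — acc ×2; env, req never used (weakening))
linear ✗ (needs contraction — acc ×2; env, req never used (weakening))
affine ✗ (needs contraction — acc ×2)
relevant ✗ (env, req never used (weakening))
unrestricted ✓ (typability at T3 is all that's needed)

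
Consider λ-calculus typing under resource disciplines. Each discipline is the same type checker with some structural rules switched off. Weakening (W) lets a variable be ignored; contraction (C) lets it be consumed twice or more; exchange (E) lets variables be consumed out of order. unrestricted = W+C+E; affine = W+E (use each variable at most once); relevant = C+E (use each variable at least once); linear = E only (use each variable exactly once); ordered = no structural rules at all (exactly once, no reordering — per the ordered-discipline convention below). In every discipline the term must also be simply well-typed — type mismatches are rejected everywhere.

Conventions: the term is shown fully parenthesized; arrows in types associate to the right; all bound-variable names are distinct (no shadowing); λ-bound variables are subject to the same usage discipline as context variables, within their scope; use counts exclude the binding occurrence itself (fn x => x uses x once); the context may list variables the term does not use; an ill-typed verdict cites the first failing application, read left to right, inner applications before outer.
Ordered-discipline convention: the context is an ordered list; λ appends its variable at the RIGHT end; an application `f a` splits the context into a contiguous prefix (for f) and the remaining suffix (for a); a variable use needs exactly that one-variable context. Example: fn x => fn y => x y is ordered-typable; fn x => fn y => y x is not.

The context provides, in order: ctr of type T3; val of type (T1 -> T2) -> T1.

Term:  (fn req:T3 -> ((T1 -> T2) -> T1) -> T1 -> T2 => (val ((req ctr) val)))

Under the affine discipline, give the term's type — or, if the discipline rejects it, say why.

not well-typed under affine — val ×2 used more than once (contraction)
counts: ctr ×1, val ×2, req [bound] ×1
left-to-right use order: val, req, ctr, val
typing: the term checks, with type (T3 -> ((T1 -> T2) -> T1) -> T1 -> T2) -> T1
summary: ordered ✗ · linear ✗ · affine ✗ · relevant ✓ · unrestricted ✓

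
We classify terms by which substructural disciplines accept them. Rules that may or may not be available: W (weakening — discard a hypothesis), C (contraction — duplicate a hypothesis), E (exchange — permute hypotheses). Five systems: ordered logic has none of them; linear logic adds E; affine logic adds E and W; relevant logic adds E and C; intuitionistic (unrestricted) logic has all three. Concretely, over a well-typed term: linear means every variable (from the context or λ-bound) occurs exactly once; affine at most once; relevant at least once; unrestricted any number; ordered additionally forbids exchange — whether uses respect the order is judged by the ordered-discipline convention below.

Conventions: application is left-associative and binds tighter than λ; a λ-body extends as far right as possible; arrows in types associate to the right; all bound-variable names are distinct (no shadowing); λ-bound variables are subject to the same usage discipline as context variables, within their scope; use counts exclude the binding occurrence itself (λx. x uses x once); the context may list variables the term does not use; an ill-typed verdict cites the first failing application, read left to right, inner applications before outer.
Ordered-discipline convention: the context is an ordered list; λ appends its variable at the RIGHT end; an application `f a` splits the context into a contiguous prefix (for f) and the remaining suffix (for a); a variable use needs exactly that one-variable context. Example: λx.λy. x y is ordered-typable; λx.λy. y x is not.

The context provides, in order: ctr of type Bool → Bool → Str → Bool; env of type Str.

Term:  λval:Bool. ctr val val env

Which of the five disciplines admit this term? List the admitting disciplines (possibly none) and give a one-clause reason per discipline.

admitted in: relevant, unrestricted
variable uses: ctr ×1; env ×1; val [bound] ×2
left-to-right use order: ctr, val, val, env
typing: well-typed — term : Bool → Bool
ordered ✗ (uses contraction: val ×2)
linear ✗ (uses contraction: val ×2)
affine ✗ (uses contraction: val ×2)
relevant ✓ (none of ctr, env, val goes unused)
unrestricted ✓ (simply typable at Bool → Bool; W, C, E all held)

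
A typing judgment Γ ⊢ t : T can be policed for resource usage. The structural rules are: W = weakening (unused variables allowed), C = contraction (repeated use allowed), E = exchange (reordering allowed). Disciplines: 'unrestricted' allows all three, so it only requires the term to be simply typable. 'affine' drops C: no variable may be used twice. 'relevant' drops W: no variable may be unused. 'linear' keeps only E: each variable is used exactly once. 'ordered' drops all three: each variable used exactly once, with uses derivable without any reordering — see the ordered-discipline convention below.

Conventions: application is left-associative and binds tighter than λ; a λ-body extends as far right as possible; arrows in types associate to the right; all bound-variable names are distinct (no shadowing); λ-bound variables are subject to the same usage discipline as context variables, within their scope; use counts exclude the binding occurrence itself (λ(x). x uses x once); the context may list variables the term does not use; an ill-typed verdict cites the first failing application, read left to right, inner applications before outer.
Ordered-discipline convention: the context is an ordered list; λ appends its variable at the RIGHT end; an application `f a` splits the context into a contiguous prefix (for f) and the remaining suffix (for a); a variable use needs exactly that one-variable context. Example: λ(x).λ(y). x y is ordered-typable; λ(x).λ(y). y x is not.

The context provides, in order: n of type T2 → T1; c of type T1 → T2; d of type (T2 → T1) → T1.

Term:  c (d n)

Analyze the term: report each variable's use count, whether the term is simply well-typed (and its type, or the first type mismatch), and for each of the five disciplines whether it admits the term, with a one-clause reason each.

usage: n=1, c=1, d=1
order of uses: c, d, n
typing: well-typed at T2
ordered: ✗ — needs exchange: uses follow c, d, n
linear: ✓ — n, c, d: one use apiece
affine: ✓ — at most one use each (n, c, d)
relevant: ✓ — n, c, d: all used, weakening unneeded
unrestricted: ✓ — simply typable at T2; W, C, E all held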